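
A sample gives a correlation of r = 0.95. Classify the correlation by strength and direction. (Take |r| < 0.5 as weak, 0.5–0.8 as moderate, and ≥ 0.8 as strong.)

strong positive

r = 0.95 > 0 so the relationship is positive.
|r| = 0.95, which falls in the strong range.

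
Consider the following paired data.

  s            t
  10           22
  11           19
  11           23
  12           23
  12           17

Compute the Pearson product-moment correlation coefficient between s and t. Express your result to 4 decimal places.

-0.3118

n = 5, Σs = 56, Σt = 104, Σs² = 630, Σt² = 2192, Σst = 1162
nΣst − ΣsΣt = 5810 − 5824 = -14
nΣs² − (Σs)² = 3150 − 3136 = 14; nΣt² − (Σt)² = 10960 − 10816 = 144
r = -14 / √(14 × 144) = -14 / 44.8999 ≈ -0.3118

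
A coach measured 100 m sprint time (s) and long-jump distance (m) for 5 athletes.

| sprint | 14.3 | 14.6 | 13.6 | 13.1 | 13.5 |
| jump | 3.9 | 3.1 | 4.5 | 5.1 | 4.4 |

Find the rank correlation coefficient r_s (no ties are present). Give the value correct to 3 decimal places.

Rank sprint: 4, 5, 3, 1, 2
Rank jump: 2, 1, 4, 5, 3
d = rank(sprint) − rank(jump): 2, 4, -1, -4, -1; Σd² = 38
ρ = 1 − 6Σd² / [n(n²−1)] = 1 − 6×38 / (5×24) = 1 − 228/120 ≈ -0.900

-0.900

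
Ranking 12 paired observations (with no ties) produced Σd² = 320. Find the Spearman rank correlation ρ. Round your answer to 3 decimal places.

-0.119

ρ = 1 − 6Σd² / [n(n²−1)] = 1 − 6×320 / (12×143)
  = 1 − 1920/1716 = 1 − 1.1189 ≈ -0.119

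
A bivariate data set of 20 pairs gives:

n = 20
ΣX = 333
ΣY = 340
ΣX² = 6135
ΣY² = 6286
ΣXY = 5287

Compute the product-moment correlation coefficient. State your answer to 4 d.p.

r = (nΣXY − ΣXΣY) / √[(nΣX² − (ΣX)²)(nΣY² − (ΣY)²)]
Numerator: 20×5287 − 333×340 = -7480
Denominator: √[(122700 − 110889)(125720 − 115600)] = √[11811 × 10120] = 10932.8551
r = -7480 / 10932.8551 ≈ -0.6842

-0.6842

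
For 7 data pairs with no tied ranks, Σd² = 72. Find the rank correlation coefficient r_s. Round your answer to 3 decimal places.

ρ = 1 − 6Σd² / [n(n²−1)] = 1 − 6×72 / (7×48)
  = 1 − 432/336 = 1 − 1.2857 ≈ -0.286

-0.286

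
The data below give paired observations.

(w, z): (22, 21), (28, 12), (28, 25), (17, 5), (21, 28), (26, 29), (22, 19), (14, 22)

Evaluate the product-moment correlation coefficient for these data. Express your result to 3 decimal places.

n = 8, Σw = 178, Σz = 161, Σw² = 4138, Σz² = 3705, Σwz = 3651
nΣwz − ΣwΣz = 29208 − 28658 = 550
nΣw² − (Σw)² = 33104 − 31684 = 1420; nΣz² − (Σz)² = 29640 − 25921 = 3719
r = 550 / √(1420 × 3719) = 550 / 2298.0383 ≈ 0.239

0.239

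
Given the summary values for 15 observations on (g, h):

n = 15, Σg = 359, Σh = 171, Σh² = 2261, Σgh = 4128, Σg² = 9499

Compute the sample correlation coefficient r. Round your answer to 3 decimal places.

r = (nΣgh − ΣgΣh) / √[(nΣg² − (Σg)²)(nΣh² − (Σh)²)]
Numerator: 15×4128 − 359×171 = 531
Denominator: √[(142485 − 128881)(33915 − 29241)] = √[13604 × 4674] = 7974.0263
r = 531 / 7974.0263 ≈ 0.067

0.067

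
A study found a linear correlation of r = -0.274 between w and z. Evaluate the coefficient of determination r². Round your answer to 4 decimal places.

0.0751

r² = (-0.274)² = 0.0751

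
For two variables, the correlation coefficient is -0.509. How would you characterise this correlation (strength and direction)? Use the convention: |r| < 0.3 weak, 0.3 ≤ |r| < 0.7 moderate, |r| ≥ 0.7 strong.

r = -0.509 < 0 so the relationship is negative.
|r| = 0.509, which falls in the moderate range.

moderate negative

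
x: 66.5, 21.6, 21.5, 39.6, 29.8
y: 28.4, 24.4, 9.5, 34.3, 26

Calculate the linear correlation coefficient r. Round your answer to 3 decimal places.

0.529

n = 5, Σx = 179, Σy = 122.6, Σx² = 7807.26, Σy² = 3344.66, Σxy = 4752.97
nΣxy − ΣxΣy = 23764.85 − 21945.4 = 1819.45
nΣx² − (Σx)² = 39036.3 − 32041 = 6995.3; nΣy² − (Σy)² = 16723.3 − 15030.76 = 1692.54
r = 1819.45 / √(6995.3 × 1692.54) = 1819.45 / 3440.9047 ≈ 0.529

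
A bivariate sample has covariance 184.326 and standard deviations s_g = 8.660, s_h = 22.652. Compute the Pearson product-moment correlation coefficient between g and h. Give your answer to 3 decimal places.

0.940

r = Cov(g,h) / (s_g · s_h) = 184.326 / (8.660 × 22.652)
  = 184.326 / 196.1663 ≈ 0.940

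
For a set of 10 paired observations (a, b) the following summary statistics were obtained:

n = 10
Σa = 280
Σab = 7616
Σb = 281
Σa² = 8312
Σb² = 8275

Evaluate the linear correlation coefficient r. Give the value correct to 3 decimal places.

-0.596

r = (nΣab − ΣaΣb) / √[(nΣa² − (Σa)²)(nΣb² − (Σb)²)]
Numerator: 10×7616 − 280×281 = -2520
Denominator: √[(83120 − 78400)(82750 − 78961)] = √[4720 × 3789] = 4228.9573
r = -2520 / 4228.9573 ≈ -0.596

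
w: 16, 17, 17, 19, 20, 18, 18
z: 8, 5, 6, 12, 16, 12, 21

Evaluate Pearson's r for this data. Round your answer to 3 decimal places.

n = 7, Σw = 125, Σz = 80, Σw² = 2243, Σz² = 1110, Σwz = 1457
nΣwz − ΣwΣz = 10199 − 10000 = 199
nΣw² − (Σw)² = 15701 − 15625 = 76; nΣz² − (Σz)² = 7770 − 6400 = 1370
r = 199 / √(76 × 1370) = 199 / 322.6763 ≈ 0.617

0.617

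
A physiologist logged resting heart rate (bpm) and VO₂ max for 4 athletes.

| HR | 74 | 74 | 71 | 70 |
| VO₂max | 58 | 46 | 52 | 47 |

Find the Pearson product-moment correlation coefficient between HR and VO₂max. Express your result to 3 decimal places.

n = 4, Σx = 289, Σy = 203, Σx² = 20893, Σy² = 10393, Σxy = 14678
nΣxy − ΣxΣy = 58712 − 58667 = 45
nΣx² − (Σx)² = 83572 − 83521 = 51; nΣy² − (Σy)² = 41572 − 41209 = 363
r = 45 / √(51 × 363) = 45 / 136.0625 ≈ 0.331

0.331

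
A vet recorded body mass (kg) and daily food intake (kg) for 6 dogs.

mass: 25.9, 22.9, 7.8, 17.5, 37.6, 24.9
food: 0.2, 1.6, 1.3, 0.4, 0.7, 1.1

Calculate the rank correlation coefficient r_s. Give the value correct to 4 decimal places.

Rank mass: 5, 3, 1, 2, 6, 4
Rank food: 1, 6, 5, 2, 3, 4
d = rank(mass) − rank(food): 4, -3, -4, 0, 3, 0; Σd² = 50
ρ = 1 − 6Σd² / [n(n²−1)] = 1 − 6×50 / (6×35) = 1 − 300/210 ≈ -0.4286

-0.4286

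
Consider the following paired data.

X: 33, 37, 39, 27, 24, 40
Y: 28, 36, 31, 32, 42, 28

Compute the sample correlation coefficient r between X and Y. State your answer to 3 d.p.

-0.618

n = 6, ΣX = 200, ΣY = 197, ΣX² = 6884, ΣY² = 6613, ΣXY = 6457
nΣXY − ΣXΣY = 38742 − 39400 = -658
nΣX² − (ΣX)² = 41304 − 40000 = 1304; nΣY² − (ΣY)² = 39678 − 38809 = 869
r = -658 / √(1304 × 869) = -658 / 1064.5074 ≈ -0.618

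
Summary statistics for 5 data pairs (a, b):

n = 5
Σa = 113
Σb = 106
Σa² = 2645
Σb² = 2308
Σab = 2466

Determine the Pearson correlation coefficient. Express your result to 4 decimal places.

0.9454

r = (nΣab − ΣaΣb) / √[(nΣa² − (Σa)²)(nΣb² − (Σb)²)]
Numerator: 5×2466 − 113×106 = 352
Denominator: √[(13225 − 12769)(11540 − 11236)] = √[456 × 304] = 372.3224
r = 352 / 372.3224 ≈ 0.9454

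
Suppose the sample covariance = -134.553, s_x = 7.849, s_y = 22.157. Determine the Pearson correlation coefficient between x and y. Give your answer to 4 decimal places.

-0.7737

r = Cov(x,y) / (s_x · s_y) = -134.553 / (7.849 × 22.157)
  = -134.553 / 173.9103 ≈ -0.7737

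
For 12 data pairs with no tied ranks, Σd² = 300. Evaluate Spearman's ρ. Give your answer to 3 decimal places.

ρ = 1 − 6Σd² / [n(n²−1)] = 1 − 6×300 / (12×143)
  = 1 − 1800/1716 = 1 − 1.0490 ≈ -0.049

-0.049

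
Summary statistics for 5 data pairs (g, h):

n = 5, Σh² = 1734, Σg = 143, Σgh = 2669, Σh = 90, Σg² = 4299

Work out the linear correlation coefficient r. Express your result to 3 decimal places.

0.615

r = (nΣgh − ΣgΣh) / √[(nΣg² − (Σg)²)(nΣh² − (Σh)²)]
Numerator: 5×2669 − 143×90 = 475
Denominator: √[(21495 − 20449)(8670 − 8100)] = √[1046 × 570] = 772.1528
r = 475 / 772.1528 ≈ 0.615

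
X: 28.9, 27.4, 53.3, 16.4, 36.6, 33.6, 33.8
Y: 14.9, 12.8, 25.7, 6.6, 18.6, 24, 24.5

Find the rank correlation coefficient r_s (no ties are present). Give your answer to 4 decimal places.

0.8929

Rank X: 3, 2, 7, 1, 6, 4, 5
Rank Y: 3, 2, 7, 1, 4, 5, 6
d = rank(X) − rank(Y): 0, 0, 0, 0, 2, -1, -1; Σd² = 6
ρ = 1 − 6Σd² / [n(n²−1)] = 1 − 6×6 / (7×48) = 1 − 36/336 ≈ 0.8929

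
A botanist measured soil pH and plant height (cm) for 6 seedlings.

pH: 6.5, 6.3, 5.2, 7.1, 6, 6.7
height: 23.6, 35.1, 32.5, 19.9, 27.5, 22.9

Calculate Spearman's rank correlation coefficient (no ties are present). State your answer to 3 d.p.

Rank pH: 4, 3, 1, 6, 2, 5
Rank height: 3, 6, 5, 1, 4, 2
d = rank(pH) − rank(height): 1, -3, -4, 5, -2, 3; Σd² = 64
ρ = 1 − 6Σd² / [n(n²−1)] = 1 − 6×64 / (6×35) = 1 − 384/210 ≈ -0.829

-0.829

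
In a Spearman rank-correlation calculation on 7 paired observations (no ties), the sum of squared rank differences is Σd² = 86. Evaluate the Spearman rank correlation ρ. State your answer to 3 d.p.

-0.536

ρ = 1 − 6Σd² / [n(n²−1)] = 1 − 6×86 / (7×48)
  = 1 − 516/336 = 1 − 1.5357 ≈ -0.536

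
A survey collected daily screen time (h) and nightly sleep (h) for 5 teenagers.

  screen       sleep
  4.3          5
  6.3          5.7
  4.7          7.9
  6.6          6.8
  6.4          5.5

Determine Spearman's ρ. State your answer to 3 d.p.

0.300

Rank screen: 1, 3, 2, 5, 4
Rank sleep: 1, 3, 5, 4, 2
d = rank(screen) − rank(sleep): 0, 0, -3, 1, 2; Σd² = 14
ρ = 1 − 6Σd² / [n(n²−1)] = 1 − 6×14 / (5×24) = 1 − 84/120 ≈ 0.300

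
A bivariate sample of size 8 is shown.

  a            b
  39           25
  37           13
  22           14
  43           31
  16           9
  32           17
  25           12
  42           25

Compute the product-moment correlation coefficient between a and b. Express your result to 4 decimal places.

n = 8, Σa = 256, Σb = 146, Σa² = 8892, Σb² = 3090, Σab = 5135
nΣab − ΣaΣb = 41080 − 37376 = 3704
nΣa² − (Σa)² = 71136 − 65536 = 5600; nΣb² − (Σb)² = 24720 − 21316 = 3404
r = 3704 / √(5600 × 3404) = 3704 / 4366.0508 ≈ 0.8484

0.8484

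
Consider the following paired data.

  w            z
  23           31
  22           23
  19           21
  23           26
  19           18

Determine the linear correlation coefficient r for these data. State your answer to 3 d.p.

n = 5, Σw = 106, Σz = 119, Σw² = 2264, Σz² = 2931, Σwz = 2558
nΣwz − ΣwΣz = 12790 − 12614 = 176
nΣw² − (Σw)² = 11320 − 11236 = 84; nΣz² − (Σz)² = 14655 − 14161 = 494
r = 176 / √(84 × 494) = 176 / 203.7057 ≈ 0.864

0.864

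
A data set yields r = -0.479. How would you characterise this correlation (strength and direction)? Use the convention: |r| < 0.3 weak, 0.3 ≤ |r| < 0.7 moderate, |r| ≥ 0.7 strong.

r = -0.479 < 0 so the relationship is negative.
|r| = 0.479, which falls in the moderate range.

moderate negative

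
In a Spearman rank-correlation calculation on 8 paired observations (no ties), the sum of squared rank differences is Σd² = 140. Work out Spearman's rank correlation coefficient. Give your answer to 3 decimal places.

ρ = 1 − 6Σd² / [n(n²−1)] = 1 − 6×140 / (8×63)
  = 1 − 840/504 = 1 − 1.6667 ≈ -0.667

-0.667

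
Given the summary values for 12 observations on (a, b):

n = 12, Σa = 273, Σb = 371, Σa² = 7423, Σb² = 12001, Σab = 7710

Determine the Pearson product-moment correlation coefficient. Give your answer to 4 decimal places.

r = (nΣab − ΣaΣb) / √[(nΣa² − (Σa)²)(nΣb² − (Σb)²)]
Numerator: 12×7710 − 273×371 = -8763
Denominator: √[(89076 − 74529)(144012 − 137641)] = √[14547 × 6371] = 9626.9900
r = -8763 / 9626.9900 ≈ -0.9103

-0.9103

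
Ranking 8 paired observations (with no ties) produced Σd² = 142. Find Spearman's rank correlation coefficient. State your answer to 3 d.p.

ρ = 1 − 6Σd² / [n(n²−1)] = 1 − 6×142 / (8×63)
  = 1 − 852/504 = 1 − 1.6905 ≈ -0.690

-0.690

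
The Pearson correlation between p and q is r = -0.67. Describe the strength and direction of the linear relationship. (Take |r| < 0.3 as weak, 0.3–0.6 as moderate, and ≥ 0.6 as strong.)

r = -0.67 < 0 so the relationship is negative.
|r| = 0.67, which falls in the strong range.

strong negative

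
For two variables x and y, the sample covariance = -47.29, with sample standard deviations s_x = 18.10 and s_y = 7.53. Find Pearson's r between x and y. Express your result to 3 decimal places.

-0.347

r = Cov(x,y) / (s_x · s_y) = -47.29 / (18.10 × 7.53)
  = -47.29 / 136.2930 ≈ -0.347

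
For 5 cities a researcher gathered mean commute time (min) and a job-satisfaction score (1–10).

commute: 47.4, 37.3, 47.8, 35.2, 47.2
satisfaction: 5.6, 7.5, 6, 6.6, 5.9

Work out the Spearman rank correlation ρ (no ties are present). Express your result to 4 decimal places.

-0.6000

Rank commute: 4, 2, 5, 1, 3
Rank satisfaction: 1, 5, 3, 4, 2
d = rank(commute) − rank(satisfaction): 3, -3, 2, -3, 1; Σd² = 32
ρ = 1 − 6Σd² / [n(n²−1)] = 1 − 6×32 / (5×24) = 1 − 192/120 ≈ -0.6000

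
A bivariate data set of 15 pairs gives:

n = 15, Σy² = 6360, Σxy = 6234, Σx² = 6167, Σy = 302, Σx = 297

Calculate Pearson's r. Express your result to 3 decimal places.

0.899

r = (nΣxy − ΣxΣy) / √[(nΣx² − (Σx)²)(nΣy² − (Σy)²)]
Numerator: 15×6234 − 297×302 = 3816
Denominator: √[(92505 − 88209)(95400 − 91204)] = √[4296 × 4196] = 4245.7056
r = 3816 / 4245.7056 ≈ 0.899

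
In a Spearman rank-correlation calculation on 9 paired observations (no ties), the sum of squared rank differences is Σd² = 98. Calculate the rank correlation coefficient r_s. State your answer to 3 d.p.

ρ = 1 − 6Σd² / [n(n²−1)] = 1 − 6×98 / (9×80)
  = 1 − 588/720 = 1 − 0.8167 ≈ 0.183

0.183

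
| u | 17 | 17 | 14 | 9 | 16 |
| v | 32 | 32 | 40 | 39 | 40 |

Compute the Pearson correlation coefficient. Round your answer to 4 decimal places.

n = 5, Σu = 73, Σv = 183, Σu² = 1111, Σv² = 6769, Σuv = 2639
nΣuv − ΣuΣv = 13195 − 13359 = -164
nΣu² − (Σu)² = 5555 − 5329 = 226; nΣv² − (Σv)² = 33845 − 33489 = 356
r = -164 / √(226 × 356) = -164 / 283.6477 ≈ -0.5782

-0.5782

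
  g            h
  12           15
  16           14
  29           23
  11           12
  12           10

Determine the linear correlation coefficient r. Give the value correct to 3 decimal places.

n = 5, Σg = 80, Σh = 74, Σg² = 1506, Σh² = 1194, Σgh = 1323
nΣgh − ΣgΣh = 6615 − 5920 = 695
nΣg² − (Σg)² = 7530 − 6400 = 1130; nΣh² − (Σh)² = 5970 − 5476 = 494
r = 695 / √(1130 × 494) = 695 / 747.1412 ≈ 0.930

0.930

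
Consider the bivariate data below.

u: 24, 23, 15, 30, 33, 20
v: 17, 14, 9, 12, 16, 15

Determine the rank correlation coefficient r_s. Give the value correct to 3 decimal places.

Rank u: 4, 3, 1, 5, 6, 2
Rank v: 6, 3, 1, 2, 5, 4
d = rank(u) − rank(v): -2, 0, 0, 3, 1, -2; Σd² = 18
ρ = 1 − 6Σd² / [n(n²−1)] = 1 − 6×18 / (6×35) = 1 − 108/210 ≈ 0.486

0.486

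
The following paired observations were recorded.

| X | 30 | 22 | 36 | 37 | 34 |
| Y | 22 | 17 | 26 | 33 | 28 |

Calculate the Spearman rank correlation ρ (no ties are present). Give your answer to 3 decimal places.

0.900

Rank X: 2, 1, 4, 5, 3
Rank Y: 2, 1, 3, 5, 4
d = rank(X) − rank(Y): 0, 0, 1, 0, -1; Σd² = 2
ρ = 1 − 6Σd² / [n(n²−1)] = 1 − 6×2 / (5×24) = 1 − 12/120 ≈ 0.900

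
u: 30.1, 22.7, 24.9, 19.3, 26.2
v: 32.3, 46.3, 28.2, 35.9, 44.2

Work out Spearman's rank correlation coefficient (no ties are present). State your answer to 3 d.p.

Rank u: 5, 2, 3, 1, 4
Rank v: 2, 5, 1, 3, 4
d = rank(u) − rank(v): 3, -3, 2, -2, 0; Σd² = 26
ρ = 1 − 6Σd² / [n(n²−1)] = 1 − 6×26 / (5×24) = 1 − 156/120 ≈ -0.300

-0.300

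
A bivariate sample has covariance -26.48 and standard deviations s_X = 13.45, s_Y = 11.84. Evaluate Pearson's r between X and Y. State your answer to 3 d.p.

-0.166

r = Cov(X,Y) / (s_X · s_Y) = -26.48 / (13.45 × 11.84)
  = -26.48 / 159.2480 ≈ -0.166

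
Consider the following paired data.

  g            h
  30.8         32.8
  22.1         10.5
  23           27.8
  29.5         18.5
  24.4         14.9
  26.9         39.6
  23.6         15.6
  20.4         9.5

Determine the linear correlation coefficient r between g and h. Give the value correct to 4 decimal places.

0.6169

n = 8, Σg = 200.7, Σh = 169.2, Σg² = 5128.39, Σh² = 4424.96, Σgh = 4418.2
nΣgh − ΣgΣh = 35345.6 − 33958.44 = 1387.16
nΣg² − (Σg)² = 41027.12 − 40280.49 = 746.63; nΣh² − (Σh)² = 35399.68 − 28628.64 = 6771.04
r = 1387.16 / √(746.63 × 6771.04) = 1387.16 / 2248.4354 ≈ 0.6169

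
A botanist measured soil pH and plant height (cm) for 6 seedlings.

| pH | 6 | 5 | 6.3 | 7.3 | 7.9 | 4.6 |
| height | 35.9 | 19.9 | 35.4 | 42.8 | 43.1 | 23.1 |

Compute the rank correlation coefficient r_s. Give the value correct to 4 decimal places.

0.8857

Rank pH: 3, 2, 4, 5, 6, 1
Rank height: 4, 1, 3, 5, 6, 2
d = rank(pH) − rank(height): -1, 1, 1, 0, 0, -1; Σd² = 4
ρ = 1 − 6Σd² / [n(n²−1)] = 1 − 6×4 / (6×35) = 1 − 24/210 ≈ 0.8857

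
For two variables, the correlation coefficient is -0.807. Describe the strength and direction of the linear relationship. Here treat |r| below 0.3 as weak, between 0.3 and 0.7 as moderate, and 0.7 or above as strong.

r = -0.807 < 0 so the relationship is negative.
|r| = 0.807, which falls in the strong range.

strong negative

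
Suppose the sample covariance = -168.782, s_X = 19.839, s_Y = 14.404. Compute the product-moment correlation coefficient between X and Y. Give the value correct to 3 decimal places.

-0.591

r = Cov(X,Y) / (s_X · s_Y) = -168.782 / (19.839 × 14.404)
  = -168.782 / 285.7610 ≈ -0.591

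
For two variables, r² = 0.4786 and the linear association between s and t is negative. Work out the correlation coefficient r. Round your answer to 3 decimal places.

|r| = √0.4786 = 0.692
The association is negative, so r = −0.692.

-0.692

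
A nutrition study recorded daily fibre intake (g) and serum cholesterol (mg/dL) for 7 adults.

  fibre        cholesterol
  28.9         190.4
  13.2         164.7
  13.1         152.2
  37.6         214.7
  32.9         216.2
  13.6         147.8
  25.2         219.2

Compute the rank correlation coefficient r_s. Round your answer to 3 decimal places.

Rank fibre: 5, 2, 1, 7, 6, 3, 4
Rank cholesterol: 4, 3, 2, 5, 6, 1, 7
d = rank(fibre) − rank(cholesterol): 1, -1, -1, 2, 0, 2, -3; Σd² = 20
ρ = 1 − 6Σd² / [n(n²−1)] = 1 − 6×20 / (7×48) = 1 − 120/336 ≈ 0.643

0.643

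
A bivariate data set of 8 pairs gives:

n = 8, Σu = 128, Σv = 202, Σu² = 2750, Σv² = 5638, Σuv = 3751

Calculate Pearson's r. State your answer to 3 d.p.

r = (nΣuv − ΣuΣv) / √[(nΣu² − (Σu)²)(nΣv² − (Σv)²)]
Numerator: 8×3751 − 128×202 = 4152
Denominator: √[(22000 − 16384)(45104 − 40804)] = √[5616 × 4300] = 4914.1429
r = 4152 / 4914.1429 ≈ 0.845

0.845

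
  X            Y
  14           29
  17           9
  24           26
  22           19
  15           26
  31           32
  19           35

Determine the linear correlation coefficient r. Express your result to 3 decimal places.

n = 7, ΣX = 142, ΣY = 176, ΣX² = 3092, ΣY² = 4884, ΣXY = 3648
nΣXY − ΣXΣY = 25536 − 24992 = 544
nΣX² − (ΣX)² = 21644 − 20164 = 1480; nΣY² − (ΣY)² = 34188 − 30976 = 3212
r = 544 / √(1480 × 3212) = 544 / 2180.3119 ≈ 0.250

0.250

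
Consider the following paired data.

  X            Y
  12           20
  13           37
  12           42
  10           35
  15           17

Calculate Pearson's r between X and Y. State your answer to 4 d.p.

-0.5289

n = 5, ΣX = 62, ΣY = 151, ΣX² = 782, ΣY² = 5047, ΣXY = 1830
nΣXY − ΣXΣY = 9150 − 9362 = -212
nΣX² − (ΣX)² = 3910 − 3844 = 66; nΣY² − (ΣY)² = 25235 − 22801 = 2434
r = -212 / √(66 × 2434) = -212 / 400.8042 ≈ -0.5289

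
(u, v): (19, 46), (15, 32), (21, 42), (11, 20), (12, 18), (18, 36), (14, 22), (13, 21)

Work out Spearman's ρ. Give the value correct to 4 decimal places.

Rank u: 7, 5, 8, 1, 2, 6, 4, 3
Rank v: 8, 5, 7, 2, 1, 6, 4, 3
d = rank(u) − rank(v): -1, 0, 1, -1, 1, 0, 0, 0; Σd² = 4
ρ = 1 − 6Σd² / [n(n²−1)] = 1 − 6×4 / (8×63) = 1 − 24/504 ≈ 0.9524

0.9524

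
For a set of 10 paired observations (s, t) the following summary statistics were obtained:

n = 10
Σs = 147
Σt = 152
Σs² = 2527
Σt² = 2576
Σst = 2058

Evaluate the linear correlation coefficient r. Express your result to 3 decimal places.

r = (nΣst − ΣsΣt) / √[(nΣs² − (Σs)²)(nΣt² − (Σt)²)]
Numerator: 10×2058 − 147×152 = -1764
Denominator: √[(25270 − 21609)(25760 − 23104)] = √[3661 × 2656] = 3118.2713
r = -1764 / 3118.2713 ≈ -0.566

-0.566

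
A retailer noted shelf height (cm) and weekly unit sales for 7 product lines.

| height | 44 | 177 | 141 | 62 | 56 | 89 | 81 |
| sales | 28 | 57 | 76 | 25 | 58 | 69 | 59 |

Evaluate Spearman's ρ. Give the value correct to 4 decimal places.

0.5000

Rank height: 1, 7, 6, 3, 2, 5, 4
Rank sales: 2, 3, 7, 1, 4, 6, 5
d = rank(height) − rank(sales): -1, 4, -1, 2, -2, -1, -1; Σd² = 28
ρ = 1 − 6Σd² / [n(n²−1)] = 1 − 6×28 / (7×48) = 1 − 168/336 ≈ 0.5000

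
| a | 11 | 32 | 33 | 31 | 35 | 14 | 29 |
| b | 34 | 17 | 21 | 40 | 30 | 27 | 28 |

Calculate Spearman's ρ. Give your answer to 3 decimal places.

-0.286

Rank a: 1, 5, 6, 4, 7, 2, 3
Rank b: 6, 1, 2, 7, 5, 3, 4
d = rank(a) − rank(b): -5, 4, 4, -3, 2, -1, -1; Σd² = 72
ρ = 1 − 6Σd² / [n(n²−1)] = 1 − 6×72 / (7×48) = 1 − 432/336 ≈ -0.286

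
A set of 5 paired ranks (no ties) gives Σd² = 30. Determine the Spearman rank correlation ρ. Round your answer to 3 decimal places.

-0.500

ρ = 1 − 6Σd² / [n(n²−1)] = 1 − 6×30 / (5×24)
  = 1 − 180/120 = 1 − 1.5000 ≈ -0.500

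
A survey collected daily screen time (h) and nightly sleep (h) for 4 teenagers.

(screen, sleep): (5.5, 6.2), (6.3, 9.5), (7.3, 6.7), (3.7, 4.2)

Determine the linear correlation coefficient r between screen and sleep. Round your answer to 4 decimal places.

0.6789

n = 4, Σx = 22.8, Σy = 26.6, Σx² = 136.92, Σy² = 191.22, Σxy = 158.4
nΣxy − ΣxΣy = 633.6 − 606.48 = 27.12
nΣx² − (Σx)² = 547.68 − 519.84 = 27.84; nΣy² − (Σy)² = 764.88 − 707.56 = 57.32
r = 27.12 / √(27.84 × 57.32) = 27.12 / 39.9473 ≈ 0.6789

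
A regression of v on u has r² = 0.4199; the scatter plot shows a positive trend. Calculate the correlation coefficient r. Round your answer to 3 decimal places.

0.648

|r| = √0.4199 = 0.648
The association is positive, so r = 0.648.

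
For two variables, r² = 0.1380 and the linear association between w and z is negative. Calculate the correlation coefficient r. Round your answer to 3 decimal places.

|r| = √0.1380 = 0.371
The association is negative, so r = −0.371.

-0.371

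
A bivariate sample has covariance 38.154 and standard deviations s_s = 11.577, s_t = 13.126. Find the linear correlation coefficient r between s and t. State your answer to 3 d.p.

0.251

r = Cov(s,t) / (s_s · s_t) = 38.154 / (11.577 × 13.126)
  = 38.154 / 151.9597 ≈ 0.251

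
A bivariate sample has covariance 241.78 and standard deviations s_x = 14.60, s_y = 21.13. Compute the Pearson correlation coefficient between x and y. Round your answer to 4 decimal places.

0.7837

r = Cov(x,y) / (s_x · s_y) = 241.78 / (14.60 × 21.13)
  = 241.78 / 308.4980 ≈ 0.7837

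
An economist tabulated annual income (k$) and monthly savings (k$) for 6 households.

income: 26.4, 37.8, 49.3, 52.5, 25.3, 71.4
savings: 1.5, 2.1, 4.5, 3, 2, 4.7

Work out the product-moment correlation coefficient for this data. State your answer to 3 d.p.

0.881

n = 6, Σx = 262.7, Σy = 17.8, Σx² = 13050.59, Σy² = 62, Σxy = 884.51
nΣxy − ΣxΣy = 5307.06 − 4676.06 = 631
nΣx² − (Σx)² = 78303.54 − 69011.29 = 9292.25; nΣy² − (Σy)² = 372 − 316.84 = 55.16
r = 631 / √(9292.25 × 55.16) = 631 / 715.9333 ≈ 0.881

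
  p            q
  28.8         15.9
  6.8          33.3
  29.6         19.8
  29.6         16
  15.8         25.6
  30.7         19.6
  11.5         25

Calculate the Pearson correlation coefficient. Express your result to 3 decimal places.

n = 7, Σp = 152.8, Σq = 155.2, Σp² = 3952.38, Σq² = 3674.26, Σpq = 3037.74
nΣpq − ΣpΣq = 21264.18 − 23714.56 = -2450.38
nΣp² − (Σp)² = 27666.66 − 23347.84 = 4318.82; nΣq² − (Σq)² = 25719.82 − 24087.04 = 1632.78
r = -2450.38 / √(4318.82 × 1632.78) = -2450.38 / 2655.5005 ≈ -0.923

-0.923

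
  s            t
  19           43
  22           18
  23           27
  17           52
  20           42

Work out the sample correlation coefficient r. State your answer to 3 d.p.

-0.908

n = 5, Σs = 101, Σt = 182, Σs² = 2063, Σt² = 7370, Σst = 3558
nΣst − ΣsΣt = 17790 − 18382 = -592
nΣs² − (Σs)² = 10315 − 10201 = 114; nΣt² − (Σt)² = 36850 − 33124 = 3726
r = -592 / √(114 × 3726) = -592 / 651.7392 ≈ -0.908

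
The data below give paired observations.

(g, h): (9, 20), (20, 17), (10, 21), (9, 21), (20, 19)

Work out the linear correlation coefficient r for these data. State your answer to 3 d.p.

-0.862

n = 5, Σg = 68, Σh = 98, Σg² = 1062, Σh² = 1932, Σgh = 1299
nΣgh − ΣgΣh = 6495 − 6664 = -169
nΣg² − (Σg)² = 5310 − 4624 = 686; nΣh² − (Σh)² = 9660 − 9604 = 56
r = -169 / √(686 × 56) = -169 / 196.0000 ≈ -0.862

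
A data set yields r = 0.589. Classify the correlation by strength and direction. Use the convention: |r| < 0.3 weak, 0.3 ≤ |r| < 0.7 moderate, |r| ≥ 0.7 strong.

r = 0.589 > 0 so the relationship is positive.
|r| = 0.589, which falls in the moderate range.

moderate positive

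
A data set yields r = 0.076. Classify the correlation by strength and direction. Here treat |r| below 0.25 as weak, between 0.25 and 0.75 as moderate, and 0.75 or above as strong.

r = 0.076 > 0 so the relationship is positive.
|r| = 0.076, which falls in the weak range.

weak positive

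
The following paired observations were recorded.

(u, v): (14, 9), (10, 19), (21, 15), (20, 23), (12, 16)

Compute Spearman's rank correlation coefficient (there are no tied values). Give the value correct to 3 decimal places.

Rank u: 3, 1, 5, 4, 2
Rank v: 1, 4, 2, 5, 3
d = rank(u) − rank(v): 2, -3, 3, -1, -1; Σd² = 24
ρ = 1 − 6Σd² / [n(n²−1)] = 1 − 6×24 / (5×24) = 1 − 144/120 ≈ -0.200

-0.200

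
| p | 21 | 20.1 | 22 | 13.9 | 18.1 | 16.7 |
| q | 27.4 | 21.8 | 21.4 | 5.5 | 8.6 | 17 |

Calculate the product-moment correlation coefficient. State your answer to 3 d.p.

0.831

n = 6, Σp = 111.8, Σq = 101.7, Σp² = 2128.72, Σq² = 2077.17, Σpq = 2000.39
nΣpq − ΣpΣq = 12002.34 − 11370.06 = 632.28
nΣp² − (Σp)² = 12772.32 − 12499.24 = 273.08; nΣq² − (Σq)² = 12463.02 − 10342.89 = 2120.13
r = 632.28 / √(273.08 × 2120.13) = 632.28 / 760.8976 ≈ 0.831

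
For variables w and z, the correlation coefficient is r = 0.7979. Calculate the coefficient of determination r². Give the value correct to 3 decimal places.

0.637

r² = (0.7979)² = 0.637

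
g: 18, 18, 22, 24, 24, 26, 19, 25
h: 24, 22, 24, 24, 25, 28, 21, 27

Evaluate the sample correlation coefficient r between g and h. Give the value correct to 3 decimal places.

n = 8, Σg = 176, Σh = 195, Σg² = 3946, Σh² = 4791, Σgh = 4334
nΣgh − ΣgΣh = 34672 − 34320 = 352
nΣg² − (Σg)² = 31568 − 30976 = 592; nΣh² − (Σh)² = 38328 − 38025 = 303
r = 352 / √(592 × 303) = 352 / 423.5280 ≈ 0.831

0.831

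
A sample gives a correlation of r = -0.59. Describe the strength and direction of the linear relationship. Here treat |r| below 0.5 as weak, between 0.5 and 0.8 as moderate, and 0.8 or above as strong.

moderate negative

r = -0.59 < 0 so the relationship is negative.
|r| = 0.59, which falls in the moderate range.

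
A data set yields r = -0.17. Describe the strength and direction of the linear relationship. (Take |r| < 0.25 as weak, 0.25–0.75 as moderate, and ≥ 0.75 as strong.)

weak negative

r = -0.17 < 0 so the relationship is negative.
|r| = 0.17, which falls in the weak range.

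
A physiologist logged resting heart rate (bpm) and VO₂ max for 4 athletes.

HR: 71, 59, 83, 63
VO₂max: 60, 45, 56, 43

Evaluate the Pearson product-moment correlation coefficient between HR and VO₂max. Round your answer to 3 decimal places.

0.745

n = 4, Σx = 276, Σy = 204, Σx² = 19380, Σy² = 10610, Σxy = 14272
nΣxy − ΣxΣy = 57088 − 56304 = 784
nΣx² − (Σx)² = 77520 − 76176 = 1344; nΣy² − (Σy)² = 42440 − 41616 = 824
r = 784 / √(1344 × 824) = 784 / 1052.3574 ≈ 0.745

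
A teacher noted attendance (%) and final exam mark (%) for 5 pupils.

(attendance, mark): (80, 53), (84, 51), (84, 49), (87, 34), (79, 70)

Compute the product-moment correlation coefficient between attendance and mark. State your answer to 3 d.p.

-0.904

n = 5, Σx = 414, Σy = 257, Σx² = 34322, Σy² = 13867, Σxy = 21128
nΣxy − ΣxΣy = 105640 − 106398 = -758
nΣx² − (Σx)² = 171610 − 171396 = 214; nΣy² − (Σy)² = 69335 − 66049 = 3286
r = -758 / √(214 × 3286) = -758 / 838.5726 ≈ -0.904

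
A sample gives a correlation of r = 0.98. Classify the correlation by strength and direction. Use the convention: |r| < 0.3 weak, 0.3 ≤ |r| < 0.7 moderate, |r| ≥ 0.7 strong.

r = 0.98 > 0 so the relationship is positive.
|r| = 0.98, which falls in the strong range.

strong positive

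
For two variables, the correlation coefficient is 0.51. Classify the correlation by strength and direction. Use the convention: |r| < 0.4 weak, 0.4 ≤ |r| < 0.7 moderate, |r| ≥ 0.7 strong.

r = 0.51 > 0 so the relationship is positive.
|r| = 0.51, which falls in the moderate range.

moderate positive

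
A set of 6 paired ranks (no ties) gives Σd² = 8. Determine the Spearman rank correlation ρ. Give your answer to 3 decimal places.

0.771

ρ = 1 − 6Σd² / [n(n²−1)] = 1 − 6×8 / (6×35)
  = 1 − 48/210 = 1 − 0.2286 ≈ 0.771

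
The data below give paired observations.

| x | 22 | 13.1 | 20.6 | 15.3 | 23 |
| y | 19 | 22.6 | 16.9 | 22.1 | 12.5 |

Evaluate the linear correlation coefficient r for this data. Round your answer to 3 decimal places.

-0.866

n = 5, Σx = 94, Σy = 93.1, Σx² = 1843.06, Σy² = 1802.03, Σxy = 1687.83
nΣxy − ΣxΣy = 8439.15 − 8751.4 = -312.25
nΣx² − (Σx)² = 9215.3 − 8836 = 379.3; nΣy² − (Σy)² = 9010.15 − 8667.61 = 342.54
r = -312.25 / √(379.3 × 342.54) = -312.25 / 360.4517 ≈ -0.866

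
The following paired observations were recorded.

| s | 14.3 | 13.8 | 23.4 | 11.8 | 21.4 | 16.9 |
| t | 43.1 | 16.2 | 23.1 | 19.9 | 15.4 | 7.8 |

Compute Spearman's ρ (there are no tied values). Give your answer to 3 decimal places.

Rank s: 3, 2, 6, 1, 5, 4
Rank t: 6, 3, 5, 4, 2, 1
d = rank(s) − rank(t): -3, -1, 1, -3, 3, 3; Σd² = 38
ρ = 1 − 6Σd² / [n(n²−1)] = 1 − 6×38 / (6×35) = 1 − 228/210 ≈ -0.086

-0.086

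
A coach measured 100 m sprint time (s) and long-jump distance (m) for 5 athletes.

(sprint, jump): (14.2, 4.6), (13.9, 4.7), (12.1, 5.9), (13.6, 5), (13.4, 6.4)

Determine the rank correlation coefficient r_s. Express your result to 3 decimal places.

-0.900

Rank sprint: 5, 4, 1, 3, 2
Rank jump: 1, 2, 4, 3, 5
d = rank(sprint) − rank(jump): 4, 2, -3, 0, -3; Σd² = 38
ρ = 1 − 6Σd² / [n(n²−1)] = 1 − 6×38 / (5×24) = 1 − 228/120 ≈ -0.900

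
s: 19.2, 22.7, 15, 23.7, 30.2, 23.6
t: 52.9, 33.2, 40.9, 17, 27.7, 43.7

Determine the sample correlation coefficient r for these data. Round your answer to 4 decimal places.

n = 6, Σs = 134.4, Σt = 215.4, Σs² = 3139.62, Σt² = 8539.44, Σst = 4653.58
nΣst − ΣsΣt = 27921.48 − 28949.76 = -1028.28
nΣs² − (Σs)² = 18837.72 − 18063.36 = 774.36; nΣt² − (Σt)² = 51236.64 − 46397.16 = 4839.48
r = -1028.28 / √(774.36 × 4839.48) = -1028.28 / 1935.8460 ≈ -0.5312

-0.5312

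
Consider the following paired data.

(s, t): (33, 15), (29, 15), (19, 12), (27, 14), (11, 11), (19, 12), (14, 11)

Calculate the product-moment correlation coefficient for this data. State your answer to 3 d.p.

0.979

n = 7, Σs = 152, Σt = 90, Σs² = 3698, Σt² = 1176, Σst = 2039
nΣst − ΣsΣt = 14273 − 13680 = 593
nΣs² − (Σs)² = 25886 − 23104 = 2782; nΣt² − (Σt)² = 8232 − 8100 = 132
r = 593 / √(2782 × 132) = 593 / 605.9901 ≈ 0.979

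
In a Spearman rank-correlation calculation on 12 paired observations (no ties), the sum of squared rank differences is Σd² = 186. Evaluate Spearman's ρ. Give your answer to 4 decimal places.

ρ = 1 − 6Σd² / [n(n²−1)] = 1 − 6×186 / (12×143)
  = 1 − 1116/1716 = 1 − 0.65035 ≈ 0.3497

0.3497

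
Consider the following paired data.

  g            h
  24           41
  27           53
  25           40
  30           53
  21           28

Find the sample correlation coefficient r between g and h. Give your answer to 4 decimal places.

n = 5, Σg = 127, Σh = 215, Σg² = 3271, Σh² = 9683, Σgh = 5593
nΣgh − ΣgΣh = 27965 − 27305 = 660
nΣg² − (Σg)² = 16355 − 16129 = 226; nΣh² − (Σh)² = 48415 − 46225 = 2190
r = 660 / √(226 × 2190) = 660 / 703.5197 ≈ 0.9381

0.9381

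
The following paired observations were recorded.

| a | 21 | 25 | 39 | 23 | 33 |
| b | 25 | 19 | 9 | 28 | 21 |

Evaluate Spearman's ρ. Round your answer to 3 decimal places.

Rank a: 1, 3, 5, 2, 4
Rank b: 4, 2, 1, 5, 3
d = rank(a) − rank(b): -3, 1, 4, -3, 1; Σd² = 36
ρ = 1 − 6Σd² / [n(n²−1)] = 1 − 6×36 / (5×24) = 1 − 216/120 ≈ -0.800

-0.800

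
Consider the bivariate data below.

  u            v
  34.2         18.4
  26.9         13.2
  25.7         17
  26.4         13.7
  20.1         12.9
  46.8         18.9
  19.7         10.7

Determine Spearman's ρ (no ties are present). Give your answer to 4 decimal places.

Rank u: 6, 5, 3, 4, 2, 7, 1
Rank v: 6, 3, 5, 4, 2, 7, 1
d = rank(u) − rank(v): 0, 2, -2, 0, 0, 0, 0; Σd² = 8
ρ = 1 − 6Σd² / [n(n²−1)] = 1 − 6×8 / (7×48) = 1 − 48/336 ≈ 0.8571

0.8571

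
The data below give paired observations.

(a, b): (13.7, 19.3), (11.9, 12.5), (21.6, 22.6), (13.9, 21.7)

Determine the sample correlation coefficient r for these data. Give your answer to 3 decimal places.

n = 4, Σa = 61.1, Σb = 76.1, Σa² = 989.07, Σb² = 1510.39, Σab = 1202.95
nΣab − ΣaΣb = 4811.8 − 4649.71 = 162.09
nΣa² − (Σa)² = 3956.28 − 3733.21 = 223.07; nΣb² − (Σb)² = 6041.56 − 5791.21 = 250.35
r = 162.09 / √(223.07 × 250.35) = 162.09 / 236.3167 ≈ 0.686

0.686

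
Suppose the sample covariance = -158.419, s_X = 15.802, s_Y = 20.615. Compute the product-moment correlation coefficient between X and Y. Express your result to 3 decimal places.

r = Cov(X,Y) / (s_X · s_Y) = -158.419 / (15.802 × 20.615)
  = -158.419 / 325.7582 ≈ -0.486

-0.486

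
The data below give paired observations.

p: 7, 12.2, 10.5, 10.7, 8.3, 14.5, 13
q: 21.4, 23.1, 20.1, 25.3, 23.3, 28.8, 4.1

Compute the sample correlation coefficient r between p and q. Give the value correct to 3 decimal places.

n = 7, Σp = 76.2, Σq = 146.1, Σp² = 870.72, Σq² = 3424.81, Σpq = 1577.67
nΣpq − ΣpΣq = 11043.69 − 11132.82 = -89.13
nΣp² − (Σp)² = 6095.04 − 5806.44 = 288.6; nΣq² − (Σq)² = 23973.67 − 21345.21 = 2628.46
r = -89.13 / √(288.6 × 2628.46) = -89.13 / 870.9613 ≈ -0.102

-0.102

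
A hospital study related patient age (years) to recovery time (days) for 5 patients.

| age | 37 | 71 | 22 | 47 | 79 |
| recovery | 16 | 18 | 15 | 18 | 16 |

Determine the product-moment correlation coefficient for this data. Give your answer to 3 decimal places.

n = 5, Σx = 256, Σy = 83, Σx² = 15344, Σy² = 1385, Σxy = 4310
nΣxy − ΣxΣy = 21550 − 21248 = 302
nΣx² − (Σx)² = 76720 − 65536 = 11184; nΣy² − (Σy)² = 6925 − 6889 = 36
r = 302 / √(11184 × 36) = 302 / 634.5266 ≈ 0.476

0.476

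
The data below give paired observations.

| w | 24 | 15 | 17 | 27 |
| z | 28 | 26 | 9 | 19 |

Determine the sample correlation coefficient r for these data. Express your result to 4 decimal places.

n = 4, Σw = 83, Σz = 82, Σw² = 1819, Σz² = 1902, Σwz = 1728
nΣwz − ΣwΣz = 6912 − 6806 = 106
nΣw² − (Σw)² = 7276 − 6889 = 387; nΣz² − (Σz)² = 7608 − 6724 = 884
r = 106 / √(387 × 884) = 106 / 584.9000 ≈ 0.1812

0.1812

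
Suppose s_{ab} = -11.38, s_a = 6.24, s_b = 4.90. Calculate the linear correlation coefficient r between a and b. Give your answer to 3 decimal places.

r = Cov(a,b) / (s_a · s_b) = -11.38 / (6.24 × 4.90)
  = -11.38 / 30.5760 ≈ -0.372

-0.372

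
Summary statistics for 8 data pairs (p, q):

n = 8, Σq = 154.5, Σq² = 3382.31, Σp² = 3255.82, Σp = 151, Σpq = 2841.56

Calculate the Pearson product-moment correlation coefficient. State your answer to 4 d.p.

-0.1856

r = (nΣpq − ΣpΣq) / √[(nΣp² − (Σp)²)(nΣq² − (Σq)²)]
Numerator: 8×2841.56 − 151×154.5 = -597.02
Denominator: √[(26046.56 − 22801)(27058.48 − 23870.25)] = √[3245.56 × 3188.23] = 3216.7673
r = -597.02 / 3216.7673 ≈ -0.1856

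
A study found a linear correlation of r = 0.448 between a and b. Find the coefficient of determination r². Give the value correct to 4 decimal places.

r² = (0.448)² = 0.2007

0.2007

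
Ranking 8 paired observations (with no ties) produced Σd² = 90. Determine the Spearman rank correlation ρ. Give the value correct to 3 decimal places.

ρ = 1 − 6Σd² / [n(n²−1)] = 1 − 6×90 / (8×63)
  = 1 − 540/504 = 1 − 1.0714 ≈ -0.071

-0.071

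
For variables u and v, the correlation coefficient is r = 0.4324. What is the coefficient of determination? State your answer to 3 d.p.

r² = (0.4324)² = 0.187

0.187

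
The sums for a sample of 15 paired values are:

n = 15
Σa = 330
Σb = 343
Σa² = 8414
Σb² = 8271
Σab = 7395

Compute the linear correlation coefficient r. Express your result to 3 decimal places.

-0.215

r = (nΣab − ΣaΣb) / √[(nΣa² − (Σa)²)(nΣb² − (Σb)²)]
Numerator: 15×7395 − 330×343 = -2265
Denominator: √[(126210 − 108900)(124065 − 117649)] = √[17310 × 6416] = 10538.5464
r = -2265 / 10538.5464 ≈ -0.215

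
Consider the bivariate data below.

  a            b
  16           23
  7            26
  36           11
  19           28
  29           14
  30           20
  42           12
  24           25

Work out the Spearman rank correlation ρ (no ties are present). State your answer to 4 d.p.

-0.8333

Rank a: 2, 1, 7, 3, 5, 6, 8, 4
Rank b: 5, 7, 1, 8, 3, 4, 2, 6
d = rank(a) − rank(b): -3, -6, 6, -5, 2, 2, 6, -2; Σd² = 154
ρ = 1 − 6Σd² / [n(n²−1)] = 1 − 6×154 / (8×63) = 1 − 924/504 ≈ -0.8333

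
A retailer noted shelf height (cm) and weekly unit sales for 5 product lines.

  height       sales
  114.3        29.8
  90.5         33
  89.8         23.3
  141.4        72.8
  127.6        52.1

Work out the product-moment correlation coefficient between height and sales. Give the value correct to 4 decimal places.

0.8954

n = 5, Σx = 563.6, Σy = 211, Σx² = 65594.5, Σy² = 10534.18, Σxy = 25426.86
nΣxy − ΣxΣy = 127134.3 − 118919.6 = 8214.7
nΣx² − (Σx)² = 327972.5 − 317644.96 = 10327.54; nΣy² − (Σy)² = 52670.9 − 44521 = 8149.9
r = 8214.7 / √(10327.54 × 8149.9) = 8214.7 / 9174.3348 ≈ 0.8954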